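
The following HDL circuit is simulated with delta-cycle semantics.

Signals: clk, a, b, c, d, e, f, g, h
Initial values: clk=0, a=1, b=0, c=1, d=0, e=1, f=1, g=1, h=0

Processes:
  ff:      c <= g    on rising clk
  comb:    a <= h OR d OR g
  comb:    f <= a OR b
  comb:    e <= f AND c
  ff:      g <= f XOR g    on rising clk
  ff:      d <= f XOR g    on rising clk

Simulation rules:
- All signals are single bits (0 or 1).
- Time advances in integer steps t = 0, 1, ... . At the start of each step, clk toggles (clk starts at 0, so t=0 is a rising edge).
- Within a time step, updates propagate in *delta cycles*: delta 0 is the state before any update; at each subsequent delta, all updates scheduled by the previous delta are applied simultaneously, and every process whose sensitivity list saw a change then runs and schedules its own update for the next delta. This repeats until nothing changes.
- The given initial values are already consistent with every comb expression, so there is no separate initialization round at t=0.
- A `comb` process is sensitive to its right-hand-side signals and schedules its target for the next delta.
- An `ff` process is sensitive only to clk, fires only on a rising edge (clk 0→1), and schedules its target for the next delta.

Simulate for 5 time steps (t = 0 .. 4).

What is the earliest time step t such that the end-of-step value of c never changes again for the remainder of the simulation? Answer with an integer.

[bits: g,b,e,clk,d,a,h,c,f]
t=0: Δ0=101001011 Δ1=101101011 Δ2=001101011 Δ3=001100011 Δ4=001100010 Δ5=000100010 | 5Δ
t=1: Δ0=000100010 Δ1=000000010 | 1Δ
t=2: Δ0=000000010 Δ1=000100010 Δ2=000100000 | 2Δ
t=3: Δ0=000100000 Δ1=000000000 | 1Δ
t=4: Δ0=000000000 Δ1=000100000 | 1Δ

2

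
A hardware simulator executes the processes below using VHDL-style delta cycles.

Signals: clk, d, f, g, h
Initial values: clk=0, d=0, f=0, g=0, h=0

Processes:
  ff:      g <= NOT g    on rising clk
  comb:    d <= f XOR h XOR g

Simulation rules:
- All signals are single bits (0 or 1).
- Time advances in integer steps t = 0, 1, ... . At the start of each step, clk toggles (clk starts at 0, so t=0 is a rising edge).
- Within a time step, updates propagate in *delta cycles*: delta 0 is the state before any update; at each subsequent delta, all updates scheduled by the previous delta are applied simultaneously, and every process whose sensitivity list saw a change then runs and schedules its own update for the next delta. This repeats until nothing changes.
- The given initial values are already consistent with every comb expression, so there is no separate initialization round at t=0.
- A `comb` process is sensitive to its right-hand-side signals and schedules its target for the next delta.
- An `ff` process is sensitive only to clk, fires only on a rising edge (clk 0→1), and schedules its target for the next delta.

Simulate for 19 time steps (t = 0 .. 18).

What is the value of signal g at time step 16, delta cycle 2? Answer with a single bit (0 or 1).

[bits: f,h,g,d,clk]
t=0: Δ0=00000 Δ1=00001 Δ2=00101 Δ3=00111 | 3Δ
t=1: Δ0=00111 Δ1=00110 | 1Δ
t=2: Δ0=00110 Δ1=00111 Δ2=00011 Δ3=00001 | 3Δ
t=3: Δ0=00001 Δ1=00000 | 1Δ
t=4: Δ0=00000 Δ1=00001 Δ2=00101 Δ3=00111 | 3Δ
t=5: Δ0=00111 Δ1=00110 | 1Δ
t=6: Δ0=00110 Δ1=00111 Δ2=00011 Δ3=00001 | 3Δ
t=7: Δ0=00001 Δ1=00000 | 1Δ
t=8: Δ0=00000 Δ1=00001 Δ2=00101 Δ3=00111 | 3Δ
t=9: Δ0=00111 Δ1=00110 | 1Δ
t=10: Δ0=00110 Δ1=00111 Δ2=00011 Δ3=00001 | 3Δ
t=11: Δ0=00001 Δ1=00000 | 1Δ
t=12: Δ0=00000 Δ1=00001 Δ2=00101 Δ3=00111 | 3Δ
t=13: Δ0=00111 Δ1=00110 | 1Δ
t=14: Δ0=00110 Δ1=00111 Δ2=00011 Δ3=00001 | 3Δ
t=15: Δ0=00001 Δ1=00000 | 1Δ
t=16: Δ0=00000 Δ1=00001 Δ2=00101 Δ3=00111 | 3Δ
t=17: Δ0=00111 Δ1=00110 | 1Δ
t=18: Δ0=00110 Δ1=00111 Δ2=00011 Δ3=00001 | 3Δ

1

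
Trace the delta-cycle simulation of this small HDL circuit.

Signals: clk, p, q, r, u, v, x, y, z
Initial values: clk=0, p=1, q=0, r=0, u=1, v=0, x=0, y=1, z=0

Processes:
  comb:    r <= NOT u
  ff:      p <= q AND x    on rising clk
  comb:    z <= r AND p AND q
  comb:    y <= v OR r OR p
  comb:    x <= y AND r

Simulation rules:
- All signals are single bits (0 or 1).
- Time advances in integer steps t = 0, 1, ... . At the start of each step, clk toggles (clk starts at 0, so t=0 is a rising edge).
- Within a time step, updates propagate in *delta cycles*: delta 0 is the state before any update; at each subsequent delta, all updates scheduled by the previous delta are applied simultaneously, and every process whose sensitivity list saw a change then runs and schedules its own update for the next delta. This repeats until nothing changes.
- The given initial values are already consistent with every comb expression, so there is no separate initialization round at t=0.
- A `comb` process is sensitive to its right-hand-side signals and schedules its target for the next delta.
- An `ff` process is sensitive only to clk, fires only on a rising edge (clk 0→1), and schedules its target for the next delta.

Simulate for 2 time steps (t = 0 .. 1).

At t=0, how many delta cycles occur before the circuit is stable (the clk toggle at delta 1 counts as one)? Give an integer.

t=0 Δ0: p=1 z=0 x=0 q=0 u=1 r=0 clk=0 y=1 v=0
  Δ1: clk:0→1
  Δ2: p:1→0
  Δ3: y:1→0
  (3Δ to stable)
t=1 Δ0: p=0 z=0 x=0 q=0 u=1 r=0 clk=1 y=0 v=0
  Δ1: clk:1→0
  (1Δ to stable)

3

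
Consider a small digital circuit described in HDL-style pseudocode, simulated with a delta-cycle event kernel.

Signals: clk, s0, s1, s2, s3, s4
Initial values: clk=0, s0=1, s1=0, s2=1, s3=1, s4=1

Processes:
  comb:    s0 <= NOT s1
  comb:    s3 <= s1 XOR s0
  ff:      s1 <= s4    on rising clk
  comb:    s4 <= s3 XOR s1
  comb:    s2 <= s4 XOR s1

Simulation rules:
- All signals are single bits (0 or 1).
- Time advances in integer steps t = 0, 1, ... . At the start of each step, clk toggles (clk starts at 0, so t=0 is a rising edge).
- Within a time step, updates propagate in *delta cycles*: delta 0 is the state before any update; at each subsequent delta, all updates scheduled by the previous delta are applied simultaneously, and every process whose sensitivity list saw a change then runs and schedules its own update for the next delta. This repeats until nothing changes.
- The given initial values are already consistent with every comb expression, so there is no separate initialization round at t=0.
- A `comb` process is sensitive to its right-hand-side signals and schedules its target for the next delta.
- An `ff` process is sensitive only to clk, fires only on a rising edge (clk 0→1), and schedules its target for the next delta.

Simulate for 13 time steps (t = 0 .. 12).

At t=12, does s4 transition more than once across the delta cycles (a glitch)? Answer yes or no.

t=0 Δ0: s4=1 s1=0 clk=0 s0=1 s2=1 s3=1
  Δ1: clk:0→1
  Δ2: s1:0→1
  Δ3: s4:1→0, s0:1→0, s2:1→0, s3:1→0
  Δ4: s4:0→1, s2:0→1, s3:0→1
  Δ5: s4:1→0, s2:1→0
  Δ6: s2:0→1
  (6Δ to stable)
t=1 Δ0: s4=0 s1=1 clk=1 s0=0 s2=1 s3=1
  Δ1: clk:1→0
  (1Δ to stable)
t=2 Δ0: s4=0 s1=1 clk=0 s0=0 s2=1 s3=1
  Δ1: clk:0→1
  Δ2: s1:1→0
  Δ3: s4:0→1, s0:0→1, s2:1→0, s3:1→0
  Δ4: s4:1→0, s2:0→1, s3:0→1
  Δ5: s4:0→1, s2:1→0
  Δ6: s2:0→1
  (6Δ to stable)
t=3 Δ0: s4=1 s1=0 clk=1 s0=1 s2=1 s3=1
  Δ1: clk:1→0
  (1Δ to stable)
t=4 Δ0: s4=1 s1=0 clk=0 s0=1 s2=1 s3=1
  Δ1: clk:0→1
  Δ2: s1:0→1
  Δ3: s4:1→0, s0:1→0, s2:1→0, s3:1→0
  Δ4: s4:0→1, s2:0→1, s3:0→1
  Δ5: s4:1→0, s2:1→0
  Δ6: s2:0→1
  (6Δ to stable)
t=5 Δ0: s4=0 s1=1 clk=1 s0=0 s2=1 s3=1
  Δ1: clk:1→0
  (1Δ to stable)
t=6 Δ0: s4=0 s1=1 clk=0 s0=0 s2=1 s3=1
  Δ1: clk:0→1
  Δ2: s1:1→0
  Δ3: s4:0→1, s0:0→1, s2:1→0, s3:1→0
  Δ4: s4:1→0, s2:0→1, s3:0→1
  Δ5: s4:0→1, s2:1→0
  Δ6: s2:0→1
  (6Δ to stable)
t=7 Δ0: s4=1 s1=0 clk=1 s0=1 s2=1 s3=1
  Δ1: clk:1→0
  (1Δ to stable)
t=8 Δ0: s4=1 s1=0 clk=0 s0=1 s2=1 s3=1
  Δ1: clk:0→1
  Δ2: s1:0→1
  Δ3: s4:1→0, s0:1→0, s2:1→0, s3:1→0
  Δ4: s4:0→1, s2:0→1, s3:0→1
  Δ5: s4:1→0, s2:1→0
  Δ6: s2:0→1
  (6Δ to stable)
t=9 Δ0: s4=0 s1=1 clk=1 s0=0 s2=1 s3=1
  Δ1: clk:1→0
  (1Δ to stable)
t=10 Δ0: s4=0 s1=1 clk=0 s0=0 s2=1 s3=1
  Δ1: clk:0→1
  Δ2: s1:1→0
  Δ3: s4:0→1, s0:0→1, s2:1→0, s3:1→0
  Δ4: s4:1→0, s2:0→1, s3:0→1
  Δ5: s4:0→1, s2:1→0
  Δ6: s2:0→1
  (6Δ to stable)
t=11 Δ0: s4=1 s1=0 clk=1 s0=1 s2=1 s3=1
  Δ1: clk:1→0
  (1Δ to stable)
t=12 Δ0: s4=1 s1=0 clk=0 s0=1 s2=1 s3=1
  Δ1: clk:0→1
  Δ2: s1:0→1
  Δ3: s4:1→0, s0:1→0, s2:1→0, s3:1→0
  Δ4: s4:0→1, s2:0→1, s3:0→1
  Δ5: s4:1→0, s2:1→0
  Δ6: s2:0→1
  (6Δ to stable)

yes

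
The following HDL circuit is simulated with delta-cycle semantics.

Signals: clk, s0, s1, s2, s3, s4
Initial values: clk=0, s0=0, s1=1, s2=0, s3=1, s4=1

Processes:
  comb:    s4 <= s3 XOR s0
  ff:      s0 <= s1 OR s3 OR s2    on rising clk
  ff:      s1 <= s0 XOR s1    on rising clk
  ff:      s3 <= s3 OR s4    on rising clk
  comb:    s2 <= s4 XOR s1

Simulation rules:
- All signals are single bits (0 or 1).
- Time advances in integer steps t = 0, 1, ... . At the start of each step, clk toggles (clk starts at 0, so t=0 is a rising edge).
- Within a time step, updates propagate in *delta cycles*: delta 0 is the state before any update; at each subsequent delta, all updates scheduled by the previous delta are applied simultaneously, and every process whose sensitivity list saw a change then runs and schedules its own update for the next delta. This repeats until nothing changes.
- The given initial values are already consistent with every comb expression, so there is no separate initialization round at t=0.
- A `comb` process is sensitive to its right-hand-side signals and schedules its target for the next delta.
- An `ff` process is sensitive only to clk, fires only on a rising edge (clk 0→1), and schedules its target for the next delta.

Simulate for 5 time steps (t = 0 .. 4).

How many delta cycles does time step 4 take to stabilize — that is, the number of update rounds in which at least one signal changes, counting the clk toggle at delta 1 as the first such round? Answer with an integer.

3

t0.Δ0 clk=0 s1=1 s2=0 s3=1 s0=0 s4=1
t0.Δ1 clk=1 s1=1 s2=0 s3=1 s0=0 s4=1
t0.Δ2 clk=1 s1=1 s2=0 s3=1 s0=1 s4=1
t0.Δ3 clk=1 s1=1 s2=0 s3=1 s0=1 s4=0
t0.Δ4 clk=1 s1=1 s2=1 s3=1 s0=1 s4=0
t1.Δ0 clk=1 s1=1 s2=1 s3=1 s0=1 s4=0
t1.Δ1 clk=0 s1=1 s2=1 s3=1 s0=1 s4=0
t2.Δ0 clk=0 s1=1 s2=1 s3=1 s0=1 s4=0
t2.Δ1 clk=1 s1=1 s2=1 s3=1 s0=1 s4=0
t2.Δ2 clk=1 s1=0 s2=1 s3=1 s0=1 s4=0
t2.Δ3 clk=1 s1=0 s2=0 s3=1 s0=1 s4=0
t3.Δ0 clk=1 s1=0 s2=0 s3=1 s0=1 s4=0
t3.Δ1 clk=0 s1=0 s2=0 s3=1 s0=1 s4=0
t4.Δ0 clk=0 s1=0 s2=0 s3=1 s0=1 s4=0
t4.Δ1 clk=1 s1=0 s2=0 s3=1 s0=1 s4=0
t4.Δ2 clk=1 s1=1 s2=0 s3=1 s0=1 s4=0
t4.Δ3 clk=1 s1=1 s2=1 s3=1 s0=1 s4=0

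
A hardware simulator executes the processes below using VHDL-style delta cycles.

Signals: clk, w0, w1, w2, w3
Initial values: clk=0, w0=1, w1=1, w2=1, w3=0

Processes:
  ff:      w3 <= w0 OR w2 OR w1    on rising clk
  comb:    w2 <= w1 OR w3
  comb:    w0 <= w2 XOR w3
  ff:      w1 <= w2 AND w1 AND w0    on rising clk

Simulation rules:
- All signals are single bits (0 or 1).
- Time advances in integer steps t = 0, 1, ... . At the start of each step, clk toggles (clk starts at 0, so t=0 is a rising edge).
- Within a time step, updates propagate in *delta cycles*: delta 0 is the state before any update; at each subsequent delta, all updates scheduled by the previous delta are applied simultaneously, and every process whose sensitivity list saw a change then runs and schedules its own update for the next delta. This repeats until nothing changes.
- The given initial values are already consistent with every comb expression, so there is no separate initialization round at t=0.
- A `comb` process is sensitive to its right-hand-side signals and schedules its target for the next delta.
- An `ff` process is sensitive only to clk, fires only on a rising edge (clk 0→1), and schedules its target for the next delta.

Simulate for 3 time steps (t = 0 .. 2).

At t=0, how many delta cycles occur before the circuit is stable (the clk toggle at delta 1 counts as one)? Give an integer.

3

[bits: clk,w3,w1,w0,w2]
t=0: Δ0=00111 Δ1=10111 Δ2=11111 Δ3=11101 | 3Δ
t=1: Δ0=11101 Δ1=01101 | 1Δ
t=2: Δ0=01101 Δ1=11101 Δ2=11001 | 2Δ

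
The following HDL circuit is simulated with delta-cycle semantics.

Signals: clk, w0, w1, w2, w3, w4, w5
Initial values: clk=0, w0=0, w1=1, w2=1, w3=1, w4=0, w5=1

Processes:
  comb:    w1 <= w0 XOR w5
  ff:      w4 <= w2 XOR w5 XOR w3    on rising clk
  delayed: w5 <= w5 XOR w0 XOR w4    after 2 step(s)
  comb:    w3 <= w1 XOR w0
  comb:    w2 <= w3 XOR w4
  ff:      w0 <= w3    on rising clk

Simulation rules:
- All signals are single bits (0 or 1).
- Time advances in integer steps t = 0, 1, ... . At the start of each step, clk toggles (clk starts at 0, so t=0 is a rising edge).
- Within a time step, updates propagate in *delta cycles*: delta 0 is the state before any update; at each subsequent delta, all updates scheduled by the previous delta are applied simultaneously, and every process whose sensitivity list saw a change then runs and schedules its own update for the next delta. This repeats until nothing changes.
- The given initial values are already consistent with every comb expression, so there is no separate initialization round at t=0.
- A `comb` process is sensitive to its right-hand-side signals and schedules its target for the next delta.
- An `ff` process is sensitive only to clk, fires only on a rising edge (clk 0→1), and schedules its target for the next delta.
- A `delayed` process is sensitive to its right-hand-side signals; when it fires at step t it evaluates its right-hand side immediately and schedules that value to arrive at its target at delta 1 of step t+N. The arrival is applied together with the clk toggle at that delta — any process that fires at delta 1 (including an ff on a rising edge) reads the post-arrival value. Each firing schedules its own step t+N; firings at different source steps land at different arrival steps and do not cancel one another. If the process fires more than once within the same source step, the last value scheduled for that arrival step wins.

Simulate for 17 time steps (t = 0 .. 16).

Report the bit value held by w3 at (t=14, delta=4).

t=0 Δ0: clk=0 w5=1 w3=1 w2=1 w1=1 w0=0 w4=0
  Δ1: clk:0→1
  Δ2: w0:0→1, w4:0→1
  Δ3: w3:1→0, w2:1→0, w1:1→0
  Δ4: w3:0→1, w2:0→1
  Δ5: w2:1→0
  (5Δ to stable)
t=1 Δ0: clk=1 w5=1 w3=1 w2=0 w1=0 w0=1 w4=1
  Δ1: clk:1→0
  (1Δ to stable)
t=2 Δ0: clk=0 w5=1 w3=1 w2=0 w1=0 w0=1 w4=1
  Δ1: clk:0→1
  Δ2: w4:1→0
  Δ3: w2:0→1
  (3Δ to stable)
t=3 Δ0: clk=1 w5=1 w3=1 w2=1 w1=0 w0=1 w4=0
  Δ1: clk:1→0
  (1Δ to stable)
t=4 Δ0: clk=0 w5=1 w3=1 w2=1 w1=0 w0=1 w4=0
  Δ1: clk:0→1, w5:1→0
  Δ2: w1:0→1
  Δ3: w3:1→0
  Δ4: w2:1→0
  (4Δ to stable)
t=5 Δ0: clk=1 w5=0 w3=0 w2=0 w1=1 w0=1 w4=0
  Δ1: clk:1→0
  (1Δ to stable)
t=6 Δ0: clk=0 w5=0 w3=0 w2=0 w1=1 w0=1 w4=0
  Δ1: clk:0→1, w5:0→1
  Δ2: w1:1→0, w0:1→0, w4:0→1
  Δ3: w2:0→1, w1:0→1
  Δ4: w3:0→1
  Δ5: w2:1→0
  (5Δ to stable)
t=7 Δ0: clk=1 w5=1 w3=1 w2=0 w1=1 w0=0 w4=1
  Δ1: clk:1→0
  (1Δ to stable)
t=8 Δ0: clk=0 w5=1 w3=1 w2=0 w1=1 w0=0 w4=1
  Δ1: clk:0→1, w5:1→0
  Δ2: w1:1→0, w0:0→1
  Δ3: w1:0→1
  Δ4: w3:1→0
  Δ5: w2:0→1
  (5Δ to stable)
t=9 Δ0: clk=1 w5=0 w3=0 w2=1 w1=1 w0=1 w4=1
  Δ1: clk:1→0
  (1Δ to stable)
t=10 Δ0: clk=0 w5=0 w3=0 w2=1 w1=1 w0=1 w4=1
  Δ1: clk:0→1
  Δ2: w0:1→0
  Δ3: w3:0→1, w1:1→0
  Δ4: w3:1→0, w2:1→0
  Δ5: w2:0→1
  (5Δ to stable)
t=11 Δ0: clk=1 w5=0 w3=0 w2=1 w1=0 w0=0 w4=1
  Δ1: clk:1→0
  (1Δ to stable)
t=12 Δ0: clk=0 w5=0 w3=0 w2=1 w1=0 w0=0 w4=1
  Δ1: clk:0→1, w5:0→1
  Δ2: w1:0→1, w4:1→0
  Δ3: w3:0→1, w2:1→0
  Δ4: w2:0→1
  (4Δ to stable)
t=13 Δ0: clk=1 w5=1 w3=1 w2=1 w1=1 w0=0 w4=0
  Δ1: clk:1→0
  (1Δ to stable)
t=14 Δ0: clk=0 w5=1 w3=1 w2=1 w1=1 w0=0 w4=0
  Δ1: clk:0→1
  Δ2: w0:0→1, w4:0→1
  Δ3: w3:1→0, w2:1→0, w1:1→0
  Δ4: w3:0→1, w2:0→1
  Δ5: w2:1→0
  (5Δ to stable)
t=15 Δ0: clk=1 w5=1 w3=1 w2=0 w1=0 w0=1 w4=1
  Δ1: clk:1→0
  (1Δ to stable)
t=16 Δ0: clk=0 w5=1 w3=1 w2=0 w1=0 w0=1 w4=1
  Δ1: clk:0→1
  Δ2: w4:1→0
  Δ3: w2:0→1
  (3Δ to stable)

1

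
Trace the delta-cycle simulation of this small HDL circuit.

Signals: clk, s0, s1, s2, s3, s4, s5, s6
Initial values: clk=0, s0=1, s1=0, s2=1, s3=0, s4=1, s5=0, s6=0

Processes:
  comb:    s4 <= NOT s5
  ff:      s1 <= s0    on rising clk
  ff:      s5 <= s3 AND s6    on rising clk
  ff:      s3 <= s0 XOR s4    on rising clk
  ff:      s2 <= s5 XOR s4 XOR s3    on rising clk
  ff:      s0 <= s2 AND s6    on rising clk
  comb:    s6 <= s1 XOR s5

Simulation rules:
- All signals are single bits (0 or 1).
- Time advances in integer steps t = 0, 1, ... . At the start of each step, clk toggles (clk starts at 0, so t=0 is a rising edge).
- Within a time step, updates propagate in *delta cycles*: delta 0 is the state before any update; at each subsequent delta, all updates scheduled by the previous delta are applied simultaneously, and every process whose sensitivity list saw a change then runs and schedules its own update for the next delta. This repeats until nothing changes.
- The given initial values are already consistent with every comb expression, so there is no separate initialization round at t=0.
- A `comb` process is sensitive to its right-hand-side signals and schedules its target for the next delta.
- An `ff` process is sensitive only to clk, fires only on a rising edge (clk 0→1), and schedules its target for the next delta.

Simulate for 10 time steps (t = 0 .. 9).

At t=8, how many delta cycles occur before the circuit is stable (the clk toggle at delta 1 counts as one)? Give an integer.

2

t0.Δ0 s5=0 s2=1 s4=1 s1=0 clk=0 s3=0 s0=1 s6=0
t0.Δ1 s5=0 s2=1 s4=1 s1=0 clk=1 s3=0 s0=1 s6=0
t0.Δ2 s5=0 s2=1 s4=1 s1=1 clk=1 s3=0 s0=0 s6=0
t0.Δ3 s5=0 s2=1 s4=1 s1=1 clk=1 s3=0 s0=0 s6=1
t1.Δ0 s5=0 s2=1 s4=1 s1=1 clk=1 s3=0 s0=0 s6=1
t1.Δ1 s5=0 s2=1 s4=1 s1=1 clk=0 s3=0 s0=0 s6=1
t2.Δ0 s5=0 s2=1 s4=1 s1=1 clk=0 s3=0 s0=0 s6=1
t2.Δ1 s5=0 s2=1 s4=1 s1=1 clk=1 s3=0 s0=0 s6=1
t2.Δ2 s5=0 s2=1 s4=1 s1=0 clk=1 s3=1 s0=1 s6=1
t2.Δ3 s5=0 s2=1 s4=1 s1=0 clk=1 s3=1 s0=1 s6=0
t3.Δ0 s5=0 s2=1 s4=1 s1=0 clk=1 s3=1 s0=1 s6=0
t3.Δ1 s5=0 s2=1 s4=1 s1=0 clk=0 s3=1 s0=1 s6=0
t4.Δ0 s5=0 s2=1 s4=1 s1=0 clk=0 s3=1 s0=1 s6=0
t4.Δ1 s5=0 s2=1 s4=1 s1=0 clk=1 s3=1 s0=1 s6=0
t4.Δ2 s5=0 s2=0 s4=1 s1=1 clk=1 s3=0 s0=0 s6=0
t4.Δ3 s5=0 s2=0 s4=1 s1=1 clk=1 s3=0 s0=0 s6=1
t5.Δ0 s5=0 s2=0 s4=1 s1=1 clk=1 s3=0 s0=0 s6=1
t5.Δ1 s5=0 s2=0 s4=1 s1=1 clk=0 s3=0 s0=0 s6=1
t6.Δ0 s5=0 s2=0 s4=1 s1=1 clk=0 s3=0 s0=0 s6=1
t6.Δ1 s5=0 s2=0 s4=1 s1=1 clk=1 s3=0 s0=0 s6=1
t6.Δ2 s5=0 s2=1 s4=1 s1=0 clk=1 s3=1 s0=0 s6=1
t6.Δ3 s5=0 s2=1 s4=1 s1=0 clk=1 s3=1 s0=0 s6=0
t7.Δ0 s5=0 s2=1 s4=1 s1=0 clk=1 s3=1 s0=0 s6=0
t7.Δ1 s5=0 s2=1 s4=1 s1=0 clk=0 s3=1 s0=0 s6=0
t8.Δ0 s5=0 s2=1 s4=1 s1=0 clk=0 s3=1 s0=0 s6=0
t8.Δ1 s5=0 s2=1 s4=1 s1=0 clk=1 s3=1 s0=0 s6=0
t8.Δ2 s5=0 s2=0 s4=1 s1=0 clk=1 s3=1 s0=0 s6=0
t9.Δ0 s5=0 s2=0 s4=1 s1=0 clk=1 s3=1 s0=0 s6=0
t9.Δ1 s5=0 s2=0 s4=1 s1=0 clk=0 s3=1 s0=0 s6=0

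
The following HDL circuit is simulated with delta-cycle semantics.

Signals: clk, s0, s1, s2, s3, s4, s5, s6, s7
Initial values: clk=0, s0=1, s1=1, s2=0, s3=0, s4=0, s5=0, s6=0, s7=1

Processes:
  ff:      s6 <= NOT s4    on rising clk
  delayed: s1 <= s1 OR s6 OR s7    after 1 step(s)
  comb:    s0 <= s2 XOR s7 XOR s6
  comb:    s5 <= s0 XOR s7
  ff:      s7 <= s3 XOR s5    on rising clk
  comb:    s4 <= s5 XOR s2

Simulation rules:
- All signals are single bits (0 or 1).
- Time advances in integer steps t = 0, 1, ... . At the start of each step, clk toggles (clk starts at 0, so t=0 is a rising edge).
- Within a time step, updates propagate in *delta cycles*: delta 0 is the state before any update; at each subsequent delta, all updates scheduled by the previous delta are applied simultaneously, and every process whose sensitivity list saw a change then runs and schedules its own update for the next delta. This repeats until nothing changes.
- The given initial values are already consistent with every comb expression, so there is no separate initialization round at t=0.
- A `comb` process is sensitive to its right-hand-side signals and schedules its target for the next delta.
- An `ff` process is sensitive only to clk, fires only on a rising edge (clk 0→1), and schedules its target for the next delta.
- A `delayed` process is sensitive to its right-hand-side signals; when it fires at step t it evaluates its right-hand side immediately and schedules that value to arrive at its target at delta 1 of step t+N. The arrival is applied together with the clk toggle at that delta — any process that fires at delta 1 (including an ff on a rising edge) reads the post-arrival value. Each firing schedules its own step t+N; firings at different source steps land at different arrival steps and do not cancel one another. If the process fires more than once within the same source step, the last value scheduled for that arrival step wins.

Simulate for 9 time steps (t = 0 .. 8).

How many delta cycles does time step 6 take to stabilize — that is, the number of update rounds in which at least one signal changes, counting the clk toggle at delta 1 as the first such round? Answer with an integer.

t0.Δ0 s6=0 s1=1 s5=0 s7=1 s2=0 s0=1 clk=0 s3=0 s4=0
t0.Δ1 s6=0 s1=1 s5=0 s7=1 s2=0 s0=1 clk=1 s3=0 s4=0
t0.Δ2 s6=1 s1=1 s5=0 s7=0 s2=0 s0=1 clk=1 s3=0 s4=0
t0.Δ3 s6=1 s1=1 s5=1 s7=0 s2=0 s0=1 clk=1 s3=0 s4=0
t0.Δ4 s6=1 s1=1 s5=1 s7=0 s2=0 s0=1 clk=1 s3=0 s4=1
t1.Δ0 s6=1 s1=1 s5=1 s7=0 s2=0 s0=1 clk=1 s3=0 s4=1
t1.Δ1 s6=1 s1=1 s5=1 s7=0 s2=0 s0=1 clk=0 s3=0 s4=1
t2.Δ0 s6=1 s1=1 s5=1 s7=0 s2=0 s0=1 clk=0 s3=0 s4=1
t2.Δ1 s6=1 s1=1 s5=1 s7=0 s2=0 s0=1 clk=1 s3=0 s4=1
t2.Δ2 s6=0 s1=1 s5=1 s7=1 s2=0 s0=1 clk=1 s3=0 s4=1
t2.Δ3 s6=0 s1=1 s5=0 s7=1 s2=0 s0=1 clk=1 s3=0 s4=1
t2.Δ4 s6=0 s1=1 s5=0 s7=1 s2=0 s0=1 clk=1 s3=0 s4=0
t3.Δ0 s6=0 s1=1 s5=0 s7=1 s2=0 s0=1 clk=1 s3=0 s4=0
t3.Δ1 s6=0 s1=1 s5=0 s7=1 s2=0 s0=1 clk=0 s3=0 s4=0
t4.Δ0 s6=0 s1=1 s5=0 s7=1 s2=0 s0=1 clk=0 s3=0 s4=0
t4.Δ1 s6=0 s1=1 s5=0 s7=1 s2=0 s0=1 clk=1 s3=0 s4=0
t4.Δ2 s6=1 s1=1 s5=0 s7=0 s2=0 s0=1 clk=1 s3=0 s4=0
t4.Δ3 s6=1 s1=1 s5=1 s7=0 s2=0 s0=1 clk=1 s3=0 s4=0
t4.Δ4 s6=1 s1=1 s5=1 s7=0 s2=0 s0=1 clk=1 s3=0 s4=1
t5.Δ0 s6=1 s1=1 s5=1 s7=0 s2=0 s0=1 clk=1 s3=0 s4=1
t5.Δ1 s6=1 s1=1 s5=1 s7=0 s2=0 s0=1 clk=0 s3=0 s4=1
t6.Δ0 s6=1 s1=1 s5=1 s7=0 s2=0 s0=1 clk=0 s3=0 s4=1
t6.Δ1 s6=1 s1=1 s5=1 s7=0 s2=0 s0=1 clk=1 s3=0 s4=1
t6.Δ2 s6=0 s1=1 s5=1 s7=1 s2=0 s0=1 clk=1 s3=0 s4=1
t6.Δ3 s6=0 s1=1 s5=0 s7=1 s2=0 s0=1 clk=1 s3=0 s4=1
t6.Δ4 s6=0 s1=1 s5=0 s7=1 s2=0 s0=1 clk=1 s3=0 s4=0
t7.Δ0 s6=0 s1=1 s5=0 s7=1 s2=0 s0=1 clk=1 s3=0 s4=0
t7.Δ1 s6=0 s1=1 s5=0 s7=1 s2=0 s0=1 clk=0 s3=0 s4=0
t8.Δ0 s6=0 s1=1 s5=0 s7=1 s2=0 s0=1 clk=0 s3=0 s4=0
t8.Δ1 s6=0 s1=1 s5=0 s7=1 s2=0 s0=1 clk=1 s3=0 s4=0
t8.Δ2 s6=1 s1=1 s5=0 s7=0 s2=0 s0=1 clk=1 s3=0 s4=0
t8.Δ3 s6=1 s1=1 s5=1 s7=0 s2=0 s0=1 clk=1 s3=0 s4=0
t8.Δ4 s6=1 s1=1 s5=1 s7=0 s2=0 s0=1 clk=1 s3=0 s4=1

4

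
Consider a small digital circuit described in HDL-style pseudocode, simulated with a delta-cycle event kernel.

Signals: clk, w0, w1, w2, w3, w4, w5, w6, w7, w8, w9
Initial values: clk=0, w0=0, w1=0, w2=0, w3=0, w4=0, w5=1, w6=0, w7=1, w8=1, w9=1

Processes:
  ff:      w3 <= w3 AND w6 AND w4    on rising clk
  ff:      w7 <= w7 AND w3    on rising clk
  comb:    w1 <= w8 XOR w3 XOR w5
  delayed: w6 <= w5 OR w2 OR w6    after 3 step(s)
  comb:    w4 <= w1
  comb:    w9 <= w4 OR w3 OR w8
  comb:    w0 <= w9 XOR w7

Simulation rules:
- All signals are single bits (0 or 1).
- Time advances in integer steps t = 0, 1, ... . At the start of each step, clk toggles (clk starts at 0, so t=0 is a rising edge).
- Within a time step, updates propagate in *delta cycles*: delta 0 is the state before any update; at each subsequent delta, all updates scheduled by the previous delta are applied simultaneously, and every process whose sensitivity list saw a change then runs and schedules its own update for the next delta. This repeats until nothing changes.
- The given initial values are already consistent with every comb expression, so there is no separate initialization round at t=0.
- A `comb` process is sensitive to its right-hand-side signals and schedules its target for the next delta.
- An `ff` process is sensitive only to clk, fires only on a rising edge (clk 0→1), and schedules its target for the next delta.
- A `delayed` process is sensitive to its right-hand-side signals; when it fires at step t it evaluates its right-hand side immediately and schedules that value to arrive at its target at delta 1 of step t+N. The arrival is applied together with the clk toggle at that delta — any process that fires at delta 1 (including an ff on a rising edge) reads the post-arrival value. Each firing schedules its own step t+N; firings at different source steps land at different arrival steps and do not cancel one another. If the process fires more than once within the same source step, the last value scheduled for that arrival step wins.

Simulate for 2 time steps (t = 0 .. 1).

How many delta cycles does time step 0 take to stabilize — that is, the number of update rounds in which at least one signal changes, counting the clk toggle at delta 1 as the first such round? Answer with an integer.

3

t0.Δ0 w4=0 w1=0 w7=1 w2=0 w9=1 w0=0 w6=0 clk=0 w3=0 w5=1 w8=1
t0.Δ1 w4=0 w1=0 w7=1 w2=0 w9=1 w0=0 w6=0 clk=1 w3=0 w5=1 w8=1
t0.Δ2 w4=0 w1=0 w7=0 w2=0 w9=1 w0=0 w6=0 clk=1 w3=0 w5=1 w8=1
t0.Δ3 w4=0 w1=0 w7=0 w2=0 w9=1 w0=1 w6=0 clk=1 w3=0 w5=1 w8=1
t1.Δ0 w4=0 w1=0 w7=0 w2=0 w9=1 w0=1 w6=0 clk=1 w3=0 w5=1 w8=1
t1.Δ1 w4=0 w1=0 w7=0 w2=0 w9=1 w0=1 w6=0 clk=0 w3=0 w5=1 w8=1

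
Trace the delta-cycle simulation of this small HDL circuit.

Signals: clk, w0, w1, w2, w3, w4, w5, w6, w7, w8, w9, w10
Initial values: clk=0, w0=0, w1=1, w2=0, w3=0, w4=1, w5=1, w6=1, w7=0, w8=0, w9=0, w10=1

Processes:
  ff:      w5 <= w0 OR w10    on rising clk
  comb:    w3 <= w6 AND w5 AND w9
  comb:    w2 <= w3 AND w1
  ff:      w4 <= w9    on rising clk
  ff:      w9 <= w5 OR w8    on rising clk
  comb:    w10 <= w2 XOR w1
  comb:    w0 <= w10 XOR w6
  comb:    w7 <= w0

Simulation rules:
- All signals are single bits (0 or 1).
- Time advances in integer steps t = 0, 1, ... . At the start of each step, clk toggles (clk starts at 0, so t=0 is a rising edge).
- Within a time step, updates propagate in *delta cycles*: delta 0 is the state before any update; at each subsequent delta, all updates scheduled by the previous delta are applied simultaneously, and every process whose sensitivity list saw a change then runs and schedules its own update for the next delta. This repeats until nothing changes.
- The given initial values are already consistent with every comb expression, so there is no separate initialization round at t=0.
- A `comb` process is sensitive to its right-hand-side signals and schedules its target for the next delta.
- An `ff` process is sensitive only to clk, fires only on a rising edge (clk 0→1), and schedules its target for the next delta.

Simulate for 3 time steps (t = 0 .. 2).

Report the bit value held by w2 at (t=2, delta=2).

t0.Δ0 w7=0 w4=1 w1=1 w2=0 w8=0 w5=1 w9=0 w3=0 w0=0 w10=1 w6=1 clk=0
t0.Δ1 w7=0 w4=1 w1=1 w2=0 w8=0 w5=1 w9=0 w3=0 w0=0 w10=1 w6=1 clk=1
t0.Δ2 w7=0 w4=0 w1=1 w2=0 w8=0 w5=1 w9=1 w3=0 w0=0 w10=1 w6=1 clk=1
t0.Δ3 w7=0 w4=0 w1=1 w2=0 w8=0 w5=1 w9=1 w3=1 w0=0 w10=1 w6=1 clk=1
t0.Δ4 w7=0 w4=0 w1=1 w2=1 w8=0 w5=1 w9=1 w3=1 w0=0 w10=1 w6=1 clk=1
t0.Δ5 w7=0 w4=0 w1=1 w2=1 w8=0 w5=1 w9=1 w3=1 w0=0 w10=0 w6=1 clk=1
t0.Δ6 w7=0 w4=0 w1=1 w2=1 w8=0 w5=1 w9=1 w3=1 w0=1 w10=0 w6=1 clk=1
t0.Δ7 w7=1 w4=0 w1=1 w2=1 w8=0 w5=1 w9=1 w3=1 w0=1 w10=0 w6=1 clk=1
t1.Δ0 w7=1 w4=0 w1=1 w2=1 w8=0 w5=1 w9=1 w3=1 w0=1 w10=0 w6=1 clk=1
t1.Δ1 w7=1 w4=0 w1=1 w2=1 w8=0 w5=1 w9=1 w3=1 w0=1 w10=0 w6=1 clk=0
t2.Δ0 w7=1 w4=0 w1=1 w2=1 w8=0 w5=1 w9=1 w3=1 w0=1 w10=0 w6=1 clk=0
t2.Δ1 w7=1 w4=0 w1=1 w2=1 w8=0 w5=1 w9=1 w3=1 w0=1 w10=0 w6=1 clk=1
t2.Δ2 w7=1 w4=1 w1=1 w2=1 w8=0 w5=1 w9=1 w3=1 w0=1 w10=0 w6=1 clk=1

1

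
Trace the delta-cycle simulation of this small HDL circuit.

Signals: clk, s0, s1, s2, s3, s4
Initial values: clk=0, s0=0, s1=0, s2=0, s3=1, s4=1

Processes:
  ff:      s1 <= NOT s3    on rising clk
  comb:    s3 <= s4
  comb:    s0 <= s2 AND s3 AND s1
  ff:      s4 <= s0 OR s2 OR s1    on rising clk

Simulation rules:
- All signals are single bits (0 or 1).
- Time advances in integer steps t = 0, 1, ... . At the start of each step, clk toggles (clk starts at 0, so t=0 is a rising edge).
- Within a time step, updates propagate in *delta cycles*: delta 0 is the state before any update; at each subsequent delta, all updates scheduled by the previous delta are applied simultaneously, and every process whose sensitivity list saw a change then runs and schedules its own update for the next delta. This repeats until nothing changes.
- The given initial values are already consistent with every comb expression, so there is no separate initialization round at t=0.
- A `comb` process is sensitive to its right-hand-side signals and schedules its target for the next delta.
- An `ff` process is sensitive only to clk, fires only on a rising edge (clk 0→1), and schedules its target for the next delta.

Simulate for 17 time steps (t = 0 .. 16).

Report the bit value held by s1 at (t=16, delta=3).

[bits: s2,clk,s3,s0,s4,s1]
t=0: Δ0=001010 Δ1=011010 Δ2=011000 Δ3=010000 | 3Δ
t=1: Δ0=010000 Δ1=000000 | 1Δ
t=2: Δ0=000000 Δ1=010000 Δ2=010001 | 2Δ
t=3: Δ0=010001 Δ1=000001 | 1Δ
t=4: Δ0=000001 Δ1=010001 Δ2=010011 Δ3=011011 | 3Δ
t=5: Δ0=011011 Δ1=001011 | 1Δ
t=6: Δ0=001011 Δ1=011011 Δ2=011010 | 2Δ
t=7: Δ0=011010 Δ1=001010 | 1Δ
t=8: Δ0=001010 Δ1=011010 Δ2=011000 Δ3=010000 | 3Δ
t=9: Δ0=010000 Δ1=000000 | 1Δ
t=10: Δ0=000000 Δ1=010000 Δ2=010001 | 2Δ
t=11: Δ0=010001 Δ1=000001 | 1Δ
t=12: Δ0=000001 Δ1=010001 Δ2=010011 Δ3=011011 | 3Δ
t=13: Δ0=011011 Δ1=001011 | 1Δ
t=14: Δ0=001011 Δ1=011011 Δ2=011010 | 2Δ
t=15: Δ0=011010 Δ1=001010 | 1Δ
t=16: Δ0=001010 Δ1=011010 Δ2=011000 Δ3=010000 | 3Δ

0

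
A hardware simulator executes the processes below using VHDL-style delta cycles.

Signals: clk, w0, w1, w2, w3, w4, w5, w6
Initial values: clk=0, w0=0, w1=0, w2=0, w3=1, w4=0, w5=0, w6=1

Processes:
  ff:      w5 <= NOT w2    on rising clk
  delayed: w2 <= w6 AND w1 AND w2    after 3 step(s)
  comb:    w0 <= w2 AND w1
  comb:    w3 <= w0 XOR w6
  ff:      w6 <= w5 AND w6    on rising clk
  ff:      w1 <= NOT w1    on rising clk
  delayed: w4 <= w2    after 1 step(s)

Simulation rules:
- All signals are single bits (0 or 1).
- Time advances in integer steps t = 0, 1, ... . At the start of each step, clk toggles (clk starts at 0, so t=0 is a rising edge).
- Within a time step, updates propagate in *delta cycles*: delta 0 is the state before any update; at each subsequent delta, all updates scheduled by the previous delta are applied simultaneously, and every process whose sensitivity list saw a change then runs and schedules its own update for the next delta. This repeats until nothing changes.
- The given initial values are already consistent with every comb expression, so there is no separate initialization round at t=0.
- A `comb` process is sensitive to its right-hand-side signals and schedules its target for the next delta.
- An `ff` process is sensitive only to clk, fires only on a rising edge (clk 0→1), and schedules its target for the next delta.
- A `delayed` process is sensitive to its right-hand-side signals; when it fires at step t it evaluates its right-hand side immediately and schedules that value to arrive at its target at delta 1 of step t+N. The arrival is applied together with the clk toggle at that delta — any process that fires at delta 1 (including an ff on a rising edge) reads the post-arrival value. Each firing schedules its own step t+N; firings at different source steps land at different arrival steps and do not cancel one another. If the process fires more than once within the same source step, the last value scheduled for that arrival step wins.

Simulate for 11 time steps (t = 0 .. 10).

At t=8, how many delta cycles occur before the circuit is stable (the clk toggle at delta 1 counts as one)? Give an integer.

2

[bits: w0,w5,w4,w2,w1,clk,w3,w6]
t=0: Δ0=00000011 Δ1=00000111 Δ2=01001110 Δ3=01001100 | 3Δ
t=1: Δ0=01001100 Δ1=01001000 | 1Δ
t=2: Δ0=01001000 Δ1=01001100 Δ2=01000100 | 2Δ
t=3: Δ0=01000100 Δ1=01000000 | 1Δ
t=4: Δ0=01000000 Δ1=01000100 Δ2=01001100 | 2Δ
t=5: Δ0=01001100 Δ1=01001000 | 1Δ
t=6: Δ0=01001000 Δ1=01001100 Δ2=01000100 | 2Δ
t=7: Δ0=01000100 Δ1=01000000 | 1Δ
t=8: Δ0=01000000 Δ1=01000100 Δ2=01001100 | 2Δ
t=9: Δ0=01001100 Δ1=01001000 | 1Δ
t=10: Δ0=01001000 Δ1=01001100 Δ2=01000100 | 2Δ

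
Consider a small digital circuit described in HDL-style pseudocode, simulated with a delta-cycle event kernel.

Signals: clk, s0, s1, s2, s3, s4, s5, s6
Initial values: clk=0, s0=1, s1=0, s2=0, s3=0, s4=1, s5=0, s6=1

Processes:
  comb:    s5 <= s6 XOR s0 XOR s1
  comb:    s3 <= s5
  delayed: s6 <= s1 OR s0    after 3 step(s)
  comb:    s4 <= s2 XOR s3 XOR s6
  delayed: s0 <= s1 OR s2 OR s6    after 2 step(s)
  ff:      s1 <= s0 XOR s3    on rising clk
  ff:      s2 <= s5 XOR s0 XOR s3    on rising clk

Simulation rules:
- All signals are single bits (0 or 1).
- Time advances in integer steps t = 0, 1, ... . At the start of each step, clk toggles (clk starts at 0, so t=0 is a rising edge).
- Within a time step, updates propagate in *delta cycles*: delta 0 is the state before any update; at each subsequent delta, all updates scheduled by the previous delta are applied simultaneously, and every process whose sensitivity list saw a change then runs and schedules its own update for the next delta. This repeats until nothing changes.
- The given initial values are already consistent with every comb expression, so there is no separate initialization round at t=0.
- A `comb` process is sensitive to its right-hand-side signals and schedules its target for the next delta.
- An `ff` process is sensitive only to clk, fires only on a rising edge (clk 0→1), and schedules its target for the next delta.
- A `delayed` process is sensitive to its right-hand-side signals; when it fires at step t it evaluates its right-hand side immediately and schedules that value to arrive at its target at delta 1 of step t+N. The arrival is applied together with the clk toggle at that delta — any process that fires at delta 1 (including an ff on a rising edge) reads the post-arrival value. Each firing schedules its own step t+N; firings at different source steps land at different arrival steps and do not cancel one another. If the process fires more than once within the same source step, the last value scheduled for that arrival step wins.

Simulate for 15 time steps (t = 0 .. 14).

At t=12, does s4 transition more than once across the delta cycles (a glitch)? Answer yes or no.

t=0 Δ0: s0=1 clk=0 s3=0 s6=1 s5=0 s1=0 s2=0 s4=1
  Δ1: clk:0→1
  Δ2: s1:0→1, s2:0→1
  Δ3: s5:0→1, s4:1→0
  Δ4: s3:0→1
  Δ5: s4:0→1
  (5Δ to stable)
t=1 Δ0: s0=1 clk=1 s3=1 s6=1 s5=1 s1=1 s2=1 s4=1
  Δ1: clk:1→0
  (1Δ to stable)
t=2 Δ0: s0=1 clk=0 s3=1 s6=1 s5=1 s1=1 s2=1 s4=1
  Δ1: clk:0→1
  Δ2: s1:1→0
  Δ3: s5:1→0
  Δ4: s3:1→0
  Δ5: s4:1→0
  (5Δ to stable)
t=3 Δ0: s0=1 clk=1 s3=0 s6=1 s5=0 s1=0 s2=1 s4=0
  Δ1: clk:1→0
  (1Δ to stable)
t=4 Δ0: s0=1 clk=0 s3=0 s6=1 s5=0 s1=0 s2=1 s4=0
  Δ1: clk:0→1
  Δ2: s1:0→1
  Δ3: s5:0→1
  Δ4: s3:0→1
  Δ5: s4:0→1
  (5Δ to stable)
t=5 Δ0: s0=1 clk=1 s3=1 s6=1 s5=1 s1=1 s2=1 s4=1
  Δ1: clk:1→0
  (1Δ to stable)
t=6 Δ0: s0=1 clk=0 s3=1 s6=1 s5=1 s1=1 s2=1 s4=1
  Δ1: clk:0→1
  Δ2: s1:1→0
  Δ3: s5:1→0
  Δ4: s3:1→0
  Δ5: s4:1→0
  (5Δ to stable)
t=7 Δ0: s0=1 clk=1 s3=0 s6=1 s5=0 s1=0 s2=1 s4=0
  Δ1: clk:1→0
  (1Δ to stable)
t=8 Δ0: s0=1 clk=0 s3=0 s6=1 s5=0 s1=0 s2=1 s4=0
  Δ1: clk:0→1
  Δ2: s1:0→1
  Δ3: s5:0→1
  Δ4: s3:0→1
  Δ5: s4:0→1
  (5Δ to stable)
t=9 Δ0: s0=1 clk=1 s3=1 s6=1 s5=1 s1=1 s2=1 s4=1
  Δ1: clk:1→0
  (1Δ to stable)
t=10 Δ0: s0=1 clk=0 s3=1 s6=1 s5=1 s1=1 s2=1 s4=1
  Δ1: clk:0→1
  Δ2: s1:1→0
  Δ3: s5:1→0
  Δ4: s3:1→0
  Δ5: s4:1→0
  (5Δ to stable)
t=11 Δ0: s0=1 clk=1 s3=0 s6=1 s5=0 s1=0 s2=1 s4=0
  Δ1: clk:1→0
  (1Δ to stable)
t=12 Δ0: s0=1 clk=0 s3=0 s6=1 s5=0 s1=0 s2=1 s4=0
  Δ1: clk:0→1
  Δ2: s1:0→1
  Δ3: s5:0→1
  Δ4: s3:0→1
  Δ5: s4:0→1
  (5Δ to stable)
t=13 Δ0: s0=1 clk=1 s3=1 s6=1 s5=1 s1=1 s2=1 s4=1
  Δ1: clk:1→0
  (1Δ to stable)
t=14 Δ0: s0=1 clk=0 s3=1 s6=1 s5=1 s1=1 s2=1 s4=1
  Δ1: clk:0→1
  Δ2: s1:1→0
  Δ3: s5:1→0
  Δ4: s3:1→0
  Δ5: s4:1→0
  (5Δ to stable)

no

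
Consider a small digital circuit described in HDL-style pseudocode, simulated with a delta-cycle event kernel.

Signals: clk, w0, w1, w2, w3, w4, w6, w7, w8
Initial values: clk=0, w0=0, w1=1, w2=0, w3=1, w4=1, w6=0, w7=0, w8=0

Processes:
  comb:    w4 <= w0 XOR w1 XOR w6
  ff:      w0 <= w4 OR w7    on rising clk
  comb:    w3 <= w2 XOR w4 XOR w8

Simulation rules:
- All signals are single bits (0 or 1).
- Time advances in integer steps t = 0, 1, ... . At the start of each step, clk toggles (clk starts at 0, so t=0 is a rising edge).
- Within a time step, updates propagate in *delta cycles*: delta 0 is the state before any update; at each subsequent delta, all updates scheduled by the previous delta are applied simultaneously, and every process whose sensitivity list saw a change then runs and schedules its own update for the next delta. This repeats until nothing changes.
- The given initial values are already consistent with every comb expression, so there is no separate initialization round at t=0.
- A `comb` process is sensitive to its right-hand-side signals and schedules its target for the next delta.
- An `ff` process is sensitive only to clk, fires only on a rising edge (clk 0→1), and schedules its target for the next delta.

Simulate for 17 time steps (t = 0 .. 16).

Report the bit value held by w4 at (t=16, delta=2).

t0.Δ0 w7=0 w6=0 w4=1 w2=0 w1=1 w0=0 w8=0 w3=1 clk=0
t0.Δ1 w7=0 w6=0 w4=1 w2=0 w1=1 w0=0 w8=0 w3=1 clk=1
t0.Δ2 w7=0 w6=0 w4=1 w2=0 w1=1 w0=1 w8=0 w3=1 clk=1
t0.Δ3 w7=0 w6=0 w4=0 w2=0 w1=1 w0=1 w8=0 w3=1 clk=1
t0.Δ4 w7=0 w6=0 w4=0 w2=0 w1=1 w0=1 w8=0 w3=0 clk=1
t1.Δ0 w7=0 w6=0 w4=0 w2=0 w1=1 w0=1 w8=0 w3=0 clk=1
t1.Δ1 w7=0 w6=0 w4=0 w2=0 w1=1 w0=1 w8=0 w3=0 clk=0
t2.Δ0 w7=0 w6=0 w4=0 w2=0 w1=1 w0=1 w8=0 w3=0 clk=0
t2.Δ1 w7=0 w6=0 w4=0 w2=0 w1=1 w0=1 w8=0 w3=0 clk=1
t2.Δ2 w7=0 w6=0 w4=0 w2=0 w1=1 w0=0 w8=0 w3=0 clk=1
t2.Δ3 w7=0 w6=0 w4=1 w2=0 w1=1 w0=0 w8=0 w3=0 clk=1
t2.Δ4 w7=0 w6=0 w4=1 w2=0 w1=1 w0=0 w8=0 w3=1 clk=1
t3.Δ0 w7=0 w6=0 w4=1 w2=0 w1=1 w0=0 w8=0 w3=1 clk=1
t3.Δ1 w7=0 w6=0 w4=1 w2=0 w1=1 w0=0 w8=0 w3=1 clk=0
t4.Δ0 w7=0 w6=0 w4=1 w2=0 w1=1 w0=0 w8=0 w3=1 clk=0
t4.Δ1 w7=0 w6=0 w4=1 w2=0 w1=1 w0=0 w8=0 w3=1 clk=1
t4.Δ2 w7=0 w6=0 w4=1 w2=0 w1=1 w0=1 w8=0 w3=1 clk=1
t4.Δ3 w7=0 w6=0 w4=0 w2=0 w1=1 w0=1 w8=0 w3=1 clk=1
t4.Δ4 w7=0 w6=0 w4=0 w2=0 w1=1 w0=1 w8=0 w3=0 clk=1
t5.Δ0 w7=0 w6=0 w4=0 w2=0 w1=1 w0=1 w8=0 w3=0 clk=1
t5.Δ1 w7=0 w6=0 w4=0 w2=0 w1=1 w0=1 w8=0 w3=0 clk=0
t6.Δ0 w7=0 w6=0 w4=0 w2=0 w1=1 w0=1 w8=0 w3=0 clk=0
t6.Δ1 w7=0 w6=0 w4=0 w2=0 w1=1 w0=1 w8=0 w3=0 clk=1
t6.Δ2 w7=0 w6=0 w4=0 w2=0 w1=1 w0=0 w8=0 w3=0 clk=1
t6.Δ3 w7=0 w6=0 w4=1 w2=0 w1=1 w0=0 w8=0 w3=0 clk=1
t6.Δ4 w7=0 w6=0 w4=1 w2=0 w1=1 w0=0 w8=0 w3=1 clk=1
t7.Δ0 w7=0 w6=0 w4=1 w2=0 w1=1 w0=0 w8=0 w3=1 clk=1
t7.Δ1 w7=0 w6=0 w4=1 w2=0 w1=1 w0=0 w8=0 w3=1 clk=0
t8.Δ0 w7=0 w6=0 w4=1 w2=0 w1=1 w0=0 w8=0 w3=1 clk=0
t8.Δ1 w7=0 w6=0 w4=1 w2=0 w1=1 w0=0 w8=0 w3=1 clk=1
t8.Δ2 w7=0 w6=0 w4=1 w2=0 w1=1 w0=1 w8=0 w3=1 clk=1
t8.Δ3 w7=0 w6=0 w4=0 w2=0 w1=1 w0=1 w8=0 w3=1 clk=1
t8.Δ4 w7=0 w6=0 w4=0 w2=0 w1=1 w0=1 w8=0 w3=0 clk=1
t9.Δ0 w7=0 w6=0 w4=0 w2=0 w1=1 w0=1 w8=0 w3=0 clk=1
t9.Δ1 w7=0 w6=0 w4=0 w2=0 w1=1 w0=1 w8=0 w3=0 clk=0
t10.Δ0 w7=0 w6=0 w4=0 w2=0 w1=1 w0=1 w8=0 w3=0 clk=0
t10.Δ1 w7=0 w6=0 w4=0 w2=0 w1=1 w0=1 w8=0 w3=0 clk=1
t10.Δ2 w7=0 w6=0 w4=0 w2=0 w1=1 w0=0 w8=0 w3=0 clk=1
t10.Δ3 w7=0 w6=0 w4=1 w2=0 w1=1 w0=0 w8=0 w3=0 clk=1
t10.Δ4 w7=0 w6=0 w4=1 w2=0 w1=1 w0=0 w8=0 w3=1 clk=1
t11.Δ0 w7=0 w6=0 w4=1 w2=0 w1=1 w0=0 w8=0 w3=1 clk=1
t11.Δ1 w7=0 w6=0 w4=1 w2=0 w1=1 w0=0 w8=0 w3=1 clk=0
t12.Δ0 w7=0 w6=0 w4=1 w2=0 w1=1 w0=0 w8=0 w3=1 clk=0
t12.Δ1 w7=0 w6=0 w4=1 w2=0 w1=1 w0=0 w8=0 w3=1 clk=1
t12.Δ2 w7=0 w6=0 w4=1 w2=0 w1=1 w0=1 w8=0 w3=1 clk=1
t12.Δ3 w7=0 w6=0 w4=0 w2=0 w1=1 w0=1 w8=0 w3=1 clk=1
t12.Δ4 w7=0 w6=0 w4=0 w2=0 w1=1 w0=1 w8=0 w3=0 clk=1
t13.Δ0 w7=0 w6=0 w4=0 w2=0 w1=1 w0=1 w8=0 w3=0 clk=1
t13.Δ1 w7=0 w6=0 w4=0 w2=0 w1=1 w0=1 w8=0 w3=0 clk=0
t14.Δ0 w7=0 w6=0 w4=0 w2=0 w1=1 w0=1 w8=0 w3=0 clk=0
t14.Δ1 w7=0 w6=0 w4=0 w2=0 w1=1 w0=1 w8=0 w3=0 clk=1
t14.Δ2 w7=0 w6=0 w4=0 w2=0 w1=1 w0=0 w8=0 w3=0 clk=1
t14.Δ3 w7=0 w6=0 w4=1 w2=0 w1=1 w0=0 w8=0 w3=0 clk=1
t14.Δ4 w7=0 w6=0 w4=1 w2=0 w1=1 w0=0 w8=0 w3=1 clk=1
t15.Δ0 w7=0 w6=0 w4=1 w2=0 w1=1 w0=0 w8=0 w3=1 clk=1
t15.Δ1 w7=0 w6=0 w4=1 w2=0 w1=1 w0=0 w8=0 w3=1 clk=0
t16.Δ0 w7=0 w6=0 w4=1 w2=0 w1=1 w0=0 w8=0 w3=1 clk=0
t16.Δ1 w7=0 w6=0 w4=1 w2=0 w1=1 w0=0 w8=0 w3=1 clk=1
t16.Δ2 w7=0 w6=0 w4=1 w2=0 w1=1 w0=1 w8=0 w3=1 clk=1
t16.Δ3 w7=0 w6=0 w4=0 w2=0 w1=1 w0=1 w8=0 w3=1 clk=1
t16.Δ4 w7=0 w6=0 w4=0 w2=0 w1=1 w0=1 w8=0 w3=0 clk=1

1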